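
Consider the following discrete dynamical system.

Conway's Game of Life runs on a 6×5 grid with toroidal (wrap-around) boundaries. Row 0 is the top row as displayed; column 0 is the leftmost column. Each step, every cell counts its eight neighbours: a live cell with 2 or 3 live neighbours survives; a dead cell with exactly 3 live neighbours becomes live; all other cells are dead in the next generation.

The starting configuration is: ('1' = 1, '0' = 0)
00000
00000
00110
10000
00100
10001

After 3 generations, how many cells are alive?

4

0) 00000
00000
00110
10000
00100
10001
1) 00000
00000
00000
01110
11001
00000
2) 00000
00000
00100
01111
11011
10000
3) 00000
00000
01100
00000
00000
11000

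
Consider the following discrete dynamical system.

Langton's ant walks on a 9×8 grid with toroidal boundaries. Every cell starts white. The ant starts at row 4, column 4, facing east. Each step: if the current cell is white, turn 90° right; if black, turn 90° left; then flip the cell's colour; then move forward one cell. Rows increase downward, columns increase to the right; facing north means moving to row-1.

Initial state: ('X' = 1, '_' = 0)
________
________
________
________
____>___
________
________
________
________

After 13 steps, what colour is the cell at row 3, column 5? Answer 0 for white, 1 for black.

k=0  ________
________
________
________
____>___
________
________
________
________
k=1  ________
________
________
________
____X___
____v___
________
________
________
k=2  ________
________
________
________
____X___
___<X___
________
________
________
k=3  ________
________
________
________
___^X___
___XX___
________
________
________
k=4  ________
________
________
________
___X>___
___XX___
________
________
________
k=5  ________
________
________
____^___
___X____
___XX___
________
________
________
k=6  ________
________
________
____X>__
___X____
___XX___
________
________
________
k=7  ________
________
________
____XX__
___X_v__
___XX___
________
________
________
k=8  ________
________
________
____XX__
___X<X__
___XX___
________
________
________
k=9  ________
________
________
____^X__
___XXX__
___XX___
________
________
________
k=10  ________
________
________
___<_X__
___XXX__
___XX___
________
________
________
k=11  ________
________
___^____
___X_X__
___XXX__
___XX___
________
________
________
k=12  ________
________
___X>___
___X_X__
___XXX__
___XX___
________
________
________
k=13  ________
________
___XX___
___XvX__
___XXX__
___XX___
________
________
________

1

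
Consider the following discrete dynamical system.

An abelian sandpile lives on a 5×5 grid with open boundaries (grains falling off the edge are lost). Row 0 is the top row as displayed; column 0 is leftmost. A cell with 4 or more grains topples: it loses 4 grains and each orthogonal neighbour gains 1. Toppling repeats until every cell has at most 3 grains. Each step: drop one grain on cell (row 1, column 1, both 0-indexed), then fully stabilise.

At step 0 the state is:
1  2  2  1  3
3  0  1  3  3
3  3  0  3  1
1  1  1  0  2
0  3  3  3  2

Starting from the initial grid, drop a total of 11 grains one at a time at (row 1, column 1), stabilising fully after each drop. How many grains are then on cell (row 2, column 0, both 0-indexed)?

1

gen 0: 1  2  2  1  3
3  0  1  3  3
3  3  0  3  1
1  1  1  0  2
0  3  3  3  2
gen 1: 1  2  2  1  3
3  1  1  3  3
3  3  0  3  1
1  1  1  0  2
0  3  3  3  2
gen 2: 1  2  2  1  3
3  2  1  3  3
3  3  0  3  1
1  1  1  0  2
0  3  3  3  2
gen 3: 1  2  2  1  3
3  3  1  3  3
3  3  0  3  1
1  1  1  0  2
0  3  3  3  2
gen 4: 2  3  2  1  3
1  2  2  3  3
1  1  1  3  1
2  2  1  0  2
0  3  3  3  2
gen 5: 2  3  2  1  3
1  3  2  3  3
1  1  1  3  1
2  2  1  0  2
0  3  3  3  2
gen 6: 3  0  3  1  3
2  1  3  3  3
1  2  1  3  1
2  2  1  0  2
0  3  3  3  2
gen 7: 3  0  3  1  3
2  2  3  3  3
1  2  1  3  1
2  2  1  0  2
0  3  3  3  2
gen 8: 3  0  3  1  3
2  3  3  3  3
1  2  1  3  1
2  2  1  0  2
0  3  3  3  2
gen 9: 3  2  1  0  1
3  1  2  3  1
1  3  3  0  3
2  2  1  1  2
0  3  3  3  2
gen 10: 3  2  1  0  1
3  2  2  3  1
1  3  3  0  3
2  2  1  1  2
0  3  3  3  2
gen 11: 3  2  1  0  1
3  3  2  3  1
1  3  3  0  3
2  2  1  1  2
0  3  3  3  2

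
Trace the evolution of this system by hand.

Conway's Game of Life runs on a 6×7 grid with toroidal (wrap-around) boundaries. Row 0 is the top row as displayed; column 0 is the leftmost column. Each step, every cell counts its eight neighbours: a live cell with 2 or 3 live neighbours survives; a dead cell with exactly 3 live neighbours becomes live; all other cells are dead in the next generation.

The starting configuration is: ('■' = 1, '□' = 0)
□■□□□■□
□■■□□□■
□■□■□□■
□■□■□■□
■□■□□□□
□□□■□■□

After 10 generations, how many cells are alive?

k=0  □■□□□■□
□■■□□□■
□■□■□□■
□■□■□■□
■□■□□□□
□□□■□■□
k=1  ■■□□■■■
□■□□□■■
□■□■■■■
□■□■■□■
□■■■□□■
□■■□■□■
k=2  □□□■■□□
□■□■□□□
□■□■□□□
□■□□□□■
□□□□□□■
□□□□■□□
k=3  □□■■■□□
□□□■□□□
□■□□□□□
□□■□□□□
■□□□□■□
□□□■■■□
k=4  □□■□□■□
□□□■■□□
□□■□□□□
□■□□□□□
□□□■□■■
□□■□□■■
k=5  □□■□□■■
□□■■■□□
□□■■□□□
□□■□□□□
■□■□■■■
□□■■□□□
k=6  □■□□□■□
□■□□■■□
□■□□■□□
□□■□■■■
□□■□■■■
■□■□□□□
k=7  ■■■□■■■
■■■□■■□
■■■□□□■
■■■□□□■
■□■□■□□
■□■■■□□
k=8  □□□□□□□
□□□□■□□
□□□□□□□
□□□□□■□
□□□□■■□
□□□□□□□
k=9  □□□□□□□
□□□□□□□
□□□□□□□
□□□□■■□
□□□□■■□
□□□□□□□
k=10  □□□□□□□
□□□□□□□
□□□□□□□
□□□□■■□
□□□□■■□
□□□□□□□

4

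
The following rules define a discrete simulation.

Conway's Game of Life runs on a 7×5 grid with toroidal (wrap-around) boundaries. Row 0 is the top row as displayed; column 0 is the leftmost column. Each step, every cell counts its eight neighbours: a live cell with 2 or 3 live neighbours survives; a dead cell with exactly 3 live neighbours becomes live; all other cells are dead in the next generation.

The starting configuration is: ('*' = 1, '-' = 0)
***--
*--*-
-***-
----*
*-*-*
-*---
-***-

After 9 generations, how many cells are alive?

2

t=0: ***--
*--*-
-***-
----*
*-*-*
-*---
-***-
t=1: *----
*--*-
****-
----*
**-**
----*
---*-
t=2: -----
*--*-
****-
-----
---*-
--*--
----*
t=3: ----*
*--*-
****-
-*-**
-----
---*-
-----
t=4: ----*
*--*-
-----
-*-**
--***
-----
-----
t=5: ----*
----*
*-**-
*---*
*-*-*
---*-
-----
t=6: -----
*---*
**-*-
--*--
**---
---**
-----
t=7: -----
**--*
****-
--*-*
*****
*---*
-----
t=8: *----
---**
-----
-----
--*--
--*--
-----
t=9: ----*
----*
-----
-----
-----
-----
-----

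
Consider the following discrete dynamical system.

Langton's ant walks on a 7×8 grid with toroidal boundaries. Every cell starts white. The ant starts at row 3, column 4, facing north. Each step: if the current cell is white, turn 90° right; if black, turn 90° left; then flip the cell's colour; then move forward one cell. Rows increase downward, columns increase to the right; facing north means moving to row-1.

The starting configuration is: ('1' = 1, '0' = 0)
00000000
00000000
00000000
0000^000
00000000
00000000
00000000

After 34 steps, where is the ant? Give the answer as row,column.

t=0: 00000000
00000000
00000000
0000^000
00000000
00000000
00000000
t=1: 00000000
00000000
00000000
00001>00
00000000
00000000
00000000
t=2: 00000000
00000000
00000000
00001100
00000v00
00000000
00000000
t=3: 00000000
00000000
00000000
00001100
0000<100
00000000
00000000
t=4: 00000000
00000000
00000000
0000^100
00001100
00000000
00000000
t=5: 00000000
00000000
00000000
000<0100
00001100
00000000
00000000
t=6: 00000000
00000000
000^0000
00010100
00001100
00000000
00000000
t=7: 00000000
00000000
0001>000
00010100
00001100
00000000
00000000
t=8: 00000000
00000000
00011000
0001v100
00001100
00000000
00000000
t=9: 00000000
00000000
00011000
000<1100
00001100
00000000
00000000
t=10: 00000000
00000000
00011000
00001100
000v1100
00000000
00000000
t=11: 00000000
00000000
00011000
00001100
00<11100
00000000
00000000
t=12: 00000000
00000000
00011000
00^01100
00111100
00000000
00000000
t=13: 00000000
00000000
00011000
001>1100
00111100
00000000
00000000
t=14: 00000000
00000000
00011000
00111100
001v1100
00000000
00000000
t=15: 00000000
00000000
00011000
00111100
0010>100
00000000
00000000
t=16: 00000000
00000000
00011000
0011^100
00100100
00000000
00000000
t=17: 00000000
00000000
00011000
001<0100
00100100
00000000
00000000
t=18: 00000000
00000000
00011000
00100100
001v0100
00000000
00000000
t=19: 00000000
00000000
00011000
00100100
00<10100
00000000
00000000
t=20: 00000000
00000000
00011000
00100100
00010100
00v00000
00000000
t=21: 00000000
00000000
00011000
00100100
00010100
0<100000
00000000
t=22: 00000000
00000000
00011000
00100100
0^010100
01100000
00000000
t=23: 00000000
00000000
00011000
00100100
01>10100
01100000
00000000
t=24: 00000000
00000000
00011000
00100100
01110100
01v00000
00000000
t=25: 00000000
00000000
00011000
00100100
01110100
010>0000
00000000
t=26: 00000000
00000000
00011000
00100100
01110100
01010000
000v0000
t=27: 00000000
00000000
00011000
00100100
01110100
01010000
00<10000
t=28: 00000000
00000000
00011000
00100100
01110100
01^10000
00110000
t=29: 00000000
00000000
00011000
00100100
01110100
011>0000
00110000
t=30: 00000000
00000000
00011000
00100100
011^0100
01100000
00110000
t=31: 00000000
00000000
00011000
00100100
01<00100
01100000
00110000
t=32: 00000000
00000000
00011000
00100100
01000100
01v00000
00110000
t=33: 00000000
00000000
00011000
00100100
01000100
010>0000
00110000
t=34: 00000000
00000000
00011000
00100100
01000100
01010000
001v0000

6,3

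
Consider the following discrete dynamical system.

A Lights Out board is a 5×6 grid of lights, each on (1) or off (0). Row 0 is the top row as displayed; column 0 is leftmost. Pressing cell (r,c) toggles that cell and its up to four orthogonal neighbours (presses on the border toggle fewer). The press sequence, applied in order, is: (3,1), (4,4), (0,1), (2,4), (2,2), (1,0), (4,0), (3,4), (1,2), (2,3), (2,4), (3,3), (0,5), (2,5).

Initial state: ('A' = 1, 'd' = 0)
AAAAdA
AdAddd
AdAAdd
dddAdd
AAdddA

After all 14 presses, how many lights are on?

12

k=0  AAAAdA
AdAddd
AdAAdd
dddAdd
AAdddA
k=1  AAAAdA
AdAddd
AAAAdd
AAAAdd
AddddA
k=2  AAAAdA
AdAddd
AAAAdd
AAAAAd
AddAAd
k=3  dddAdA
AAAddd
AAAAdd
AAAAAd
AddAAd
k=4  dddAdA
AAAdAd
AAAdAA
AAAAdd
AddAAd
k=5  dddAdA
AAddAd
AddAAA
AAdAdd
AddAAd
k=6  AddAdA
ddddAd
dddAAA
AAdAdd
AddAAd
k=7  AddAdA
ddddAd
dddAAA
dAdAdd
dAdAAd
k=8  AddAdA
ddddAd
dddAdA
dAddAA
dAdAdd
k=9  AdAAdA
dAAAAd
ddAAdA
dAddAA
dAdAdd
k=10  AdAAdA
dAAdAd
ddddAA
dAdAAA
dAdAdd
k=11  AdAAdA
dAAddd
dddAdd
dAdAdA
dAdAdd
k=12  AdAAdA
dAAddd
dddddd
dAAdAA
dAdddd
k=13  AdAAAd
dAAddA
dddddd
dAAdAA
dAdddd
k=14  AdAAAd
dAAddd
ddddAA
dAAdAd
dAdddd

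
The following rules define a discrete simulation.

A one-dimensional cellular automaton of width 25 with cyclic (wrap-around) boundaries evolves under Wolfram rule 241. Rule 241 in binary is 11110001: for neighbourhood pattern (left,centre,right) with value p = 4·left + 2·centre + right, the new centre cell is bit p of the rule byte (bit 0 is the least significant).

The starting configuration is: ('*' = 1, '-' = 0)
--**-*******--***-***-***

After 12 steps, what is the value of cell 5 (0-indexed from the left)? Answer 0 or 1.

1

0) --**-*******--***-***-***
1) *--**-*******--***-***-**
2) **--**-*******--***-***-*
3) ***--**-*******--***-***-
4) -***--**-*******--***-***
5) *-***--**-*******--***-**
6) **-***--**-*******--***-*
7) ***-***--**-*******--***-
8) -***-***--**-*******--***
9) *-***-***--**-*******--**
10) **-***-***--**-*******--*
11) ***-***-***--**-*******--
12) -***-***-***--**-*******-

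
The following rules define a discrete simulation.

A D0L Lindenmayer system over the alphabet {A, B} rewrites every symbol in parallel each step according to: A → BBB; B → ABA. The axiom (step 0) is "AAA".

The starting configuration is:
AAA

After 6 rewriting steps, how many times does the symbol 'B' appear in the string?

1197

t=0: AAA
t=1: BBBBBBBBB
t=2: ABAABAABAABAABAABAABAABAABA
t=3: BBBABABBBBBBABABBBBBBABABBBBBBABABBBBBBABABBBBBBABABBBBBBABABBBBBBABABBBBBBABABBB
t=4: ABAABAABABBBABABBBABAABAABAABAABAABABBBABABBBABAABAABAABAA…AABAABAABAABABBBABABBBABAABAABAABAABAABABBBABABBBABAABAABA  (len 243)
t=5: BBBABABBBBBBABABBBBBBABABBBABAABAABABBBABABBBABAABAABABBBA…ABBBABAABAABABBBABABBBABAABAABABBBABABBBBBBABABBBBBBABABBB  (len 729)
t=6: ABAABAABABBBABABBBABAABAABAABAABAABABBBABABBBABAABAABAABAA…AABAABAABAABABBBABABBBABAABAABAABAABAABABBBABABBBABAABAABA  (len 2187)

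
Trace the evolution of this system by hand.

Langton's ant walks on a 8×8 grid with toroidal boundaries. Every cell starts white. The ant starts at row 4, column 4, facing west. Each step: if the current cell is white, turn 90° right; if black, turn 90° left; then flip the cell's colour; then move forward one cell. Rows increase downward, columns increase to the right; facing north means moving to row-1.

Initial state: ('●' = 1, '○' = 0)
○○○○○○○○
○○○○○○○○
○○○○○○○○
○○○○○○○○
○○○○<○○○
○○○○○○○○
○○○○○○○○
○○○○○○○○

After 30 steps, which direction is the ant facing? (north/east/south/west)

west

k=0  ○○○○○○○○
○○○○○○○○
○○○○○○○○
○○○○○○○○
○○○○<○○○
○○○○○○○○
○○○○○○○○
○○○○○○○○
k=1  ○○○○○○○○
○○○○○○○○
○○○○○○○○
○○○○^○○○
○○○○●○○○
○○○○○○○○
○○○○○○○○
○○○○○○○○
k=2  ○○○○○○○○
○○○○○○○○
○○○○○○○○
○○○○●>○○
○○○○●○○○
○○○○○○○○
○○○○○○○○
○○○○○○○○
k=3  ○○○○○○○○
○○○○○○○○
○○○○○○○○
○○○○●●○○
○○○○●v○○
○○○○○○○○
○○○○○○○○
○○○○○○○○
k=4  ○○○○○○○○
○○○○○○○○
○○○○○○○○
○○○○●●○○
○○○○<●○○
○○○○○○○○
○○○○○○○○
○○○○○○○○
k=5  ○○○○○○○○
○○○○○○○○
○○○○○○○○
○○○○●●○○
○○○○○●○○
○○○○v○○○
○○○○○○○○
○○○○○○○○
k=6  ○○○○○○○○
○○○○○○○○
○○○○○○○○
○○○○●●○○
○○○○○●○○
○○○<●○○○
○○○○○○○○
○○○○○○○○
k=7  ○○○○○○○○
○○○○○○○○
○○○○○○○○
○○○○●●○○
○○○^○●○○
○○○●●○○○
○○○○○○○○
○○○○○○○○
k=8  ○○○○○○○○
○○○○○○○○
○○○○○○○○
○○○○●●○○
○○○●>●○○
○○○●●○○○
○○○○○○○○
○○○○○○○○
k=9  ○○○○○○○○
○○○○○○○○
○○○○○○○○
○○○○●●○○
○○○●●●○○
○○○●v○○○
○○○○○○○○
○○○○○○○○
k=10  ○○○○○○○○
○○○○○○○○
○○○○○○○○
○○○○●●○○
○○○●●●○○
○○○●○>○○
○○○○○○○○
○○○○○○○○
k=11  ○○○○○○○○
○○○○○○○○
○○○○○○○○
○○○○●●○○
○○○●●●○○
○○○●○●○○
○○○○○v○○
○○○○○○○○
k=12  ○○○○○○○○
○○○○○○○○
○○○○○○○○
○○○○●●○○
○○○●●●○○
○○○●○●○○
○○○○<●○○
○○○○○○○○
k=13  ○○○○○○○○
○○○○○○○○
○○○○○○○○
○○○○●●○○
○○○●●●○○
○○○●^●○○
○○○○●●○○
○○○○○○○○
k=14  ○○○○○○○○
○○○○○○○○
○○○○○○○○
○○○○●●○○
○○○●●●○○
○○○●●>○○
○○○○●●○○
○○○○○○○○
k=15  ○○○○○○○○
○○○○○○○○
○○○○○○○○
○○○○●●○○
○○○●●^○○
○○○●●○○○
○○○○●●○○
○○○○○○○○
k=16  ○○○○○○○○
○○○○○○○○
○○○○○○○○
○○○○●●○○
○○○●<○○○
○○○●●○○○
○○○○●●○○
○○○○○○○○
k=17  ○○○○○○○○
○○○○○○○○
○○○○○○○○
○○○○●●○○
○○○●○○○○
○○○●v○○○
○○○○●●○○
○○○○○○○○
k=18  ○○○○○○○○
○○○○○○○○
○○○○○○○○
○○○○●●○○
○○○●○○○○
○○○●○>○○
○○○○●●○○
○○○○○○○○
k=19  ○○○○○○○○
○○○○○○○○
○○○○○○○○
○○○○●●○○
○○○●○○○○
○○○●○●○○
○○○○●v○○
○○○○○○○○
k=20  ○○○○○○○○
○○○○○○○○
○○○○○○○○
○○○○●●○○
○○○●○○○○
○○○●○●○○
○○○○●○>○
○○○○○○○○
k=21  ○○○○○○○○
○○○○○○○○
○○○○○○○○
○○○○●●○○
○○○●○○○○
○○○●○●○○
○○○○●○●○
○○○○○○v○
k=22  ○○○○○○○○
○○○○○○○○
○○○○○○○○
○○○○●●○○
○○○●○○○○
○○○●○●○○
○○○○●○●○
○○○○○<●○
k=23  ○○○○○○○○
○○○○○○○○
○○○○○○○○
○○○○●●○○
○○○●○○○○
○○○●○●○○
○○○○●^●○
○○○○○●●○
k=24  ○○○○○○○○
○○○○○○○○
○○○○○○○○
○○○○●●○○
○○○●○○○○
○○○●○●○○
○○○○●●>○
○○○○○●●○
k=25  ○○○○○○○○
○○○○○○○○
○○○○○○○○
○○○○●●○○
○○○●○○○○
○○○●○●^○
○○○○●●○○
○○○○○●●○
k=26  ○○○○○○○○
○○○○○○○○
○○○○○○○○
○○○○●●○○
○○○●○○○○
○○○●○●●>
○○○○●●○○
○○○○○●●○
k=27  ○○○○○○○○
○○○○○○○○
○○○○○○○○
○○○○●●○○
○○○●○○○○
○○○●○●●●
○○○○●●○v
○○○○○●●○
k=28  ○○○○○○○○
○○○○○○○○
○○○○○○○○
○○○○●●○○
○○○●○○○○
○○○●○●●●
○○○○●●<●
○○○○○●●○
k=29  ○○○○○○○○
○○○○○○○○
○○○○○○○○
○○○○●●○○
○○○●○○○○
○○○●○●^●
○○○○●●●●
○○○○○●●○
k=30  ○○○○○○○○
○○○○○○○○
○○○○○○○○
○○○○●●○○
○○○●○○○○
○○○●○<○●
○○○○●●●●
○○○○○●●○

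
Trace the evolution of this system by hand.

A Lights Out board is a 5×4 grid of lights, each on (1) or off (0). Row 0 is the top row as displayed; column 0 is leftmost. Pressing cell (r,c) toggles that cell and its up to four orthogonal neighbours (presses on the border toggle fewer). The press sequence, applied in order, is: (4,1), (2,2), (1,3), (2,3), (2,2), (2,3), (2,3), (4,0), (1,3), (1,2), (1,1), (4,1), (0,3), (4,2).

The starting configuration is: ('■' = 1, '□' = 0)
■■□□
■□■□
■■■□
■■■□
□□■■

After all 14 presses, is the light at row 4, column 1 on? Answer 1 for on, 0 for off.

0

step 0: ■■□□
■□■□
■■■□
■■■□
□□■■
step 1: ■■□□
■□■□
■■■□
■□■□
■■□■
step 2: ■■□□
■□□□
■□□■
■□□□
■■□■
step 3: ■■□■
■□■■
■□□□
■□□□
■■□■
step 4: ■■□■
■□■□
■□■■
■□□■
■■□■
step 5: ■■□■
■□□□
■■□□
■□■■
■■□■
step 6: ■■□■
■□□■
■■■■
■□■□
■■□■
step 7: ■■□■
■□□□
■■□□
■□■■
■■□■
step 8: ■■□■
■□□□
■■□□
□□■■
□□□■
step 9: ■■□□
■□■■
■■□■
□□■■
□□□■
step 10: ■■■□
■■□□
■■■■
□□■■
□□□■
step 11: ■□■□
□□■□
■□■■
□□■■
□□□■
step 12: ■□■□
□□■□
■□■■
□■■■
■■■■
step 13: ■□□■
□□■■
■□■■
□■■■
■■■■
step 14: ■□□■
□□■■
■□■■
□■□■
■□□□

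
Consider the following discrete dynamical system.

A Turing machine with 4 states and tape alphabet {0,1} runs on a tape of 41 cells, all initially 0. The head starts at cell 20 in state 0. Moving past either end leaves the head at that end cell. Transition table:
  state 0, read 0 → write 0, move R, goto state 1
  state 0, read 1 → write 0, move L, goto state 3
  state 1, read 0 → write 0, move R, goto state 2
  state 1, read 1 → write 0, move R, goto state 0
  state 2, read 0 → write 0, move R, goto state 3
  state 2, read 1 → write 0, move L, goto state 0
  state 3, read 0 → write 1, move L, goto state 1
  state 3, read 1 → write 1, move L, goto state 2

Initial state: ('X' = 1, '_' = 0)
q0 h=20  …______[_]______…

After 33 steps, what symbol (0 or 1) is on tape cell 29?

0

step 0: q0 h=20  …______[_]______…
step 1: q1 h=21  …______[_]______…
step 2: q2 h=22  …______[_]______…
step 3: q3 h=23  …______[_]______…
step 4: q1 h=22  …______[_]X_____…
step 5: q2 h=23  …______[X]______…
step 6: q0 h=22  …______[_]______…
step 7: q1 h=23  …______[_]______…
step 8: q2 h=24  …______[_]______…
step 9: q3 h=25  …______[_]______…
step 10: q1 h=24  …______[_]X_____…
step 11: q2 h=25  …______[X]______…
step 12: q0 h=24  …______[_]______…
step 13: q1 h=25  …______[_]______…
step 14: q2 h=26  …______[_]______…
step 15: q3 h=27  …______[_]______…
step 16: q1 h=26  …______[_]X_____…
step 17: q2 h=27  …______[X]______…
step 18: q0 h=26  …______[_]______…
step 19: q1 h=27  …______[_]______…
step 20: q2 h=28  …______[_]______…
step 21: q3 h=29  …______[_]______…
step 22: q1 h=28  …______[_]X_____…
step 23: q2 h=29  …______[X]______…
step 24: q0 h=28  …______[_]______…
step 25: q1 h=29  …______[_]______…
step 26: q2 h=30  …______[_]______…
step 27: q3 h=31  …______[_]______…
step 28: q1 h=30  …______[_]X_____…
step 29: q2 h=31  …______[X]______…
step 30: q0 h=30  …______[_]______…
step 31: q1 h=31  …______[_]______…
step 32: q2 h=32  …______[_]______…
step 33: q3 h=33  …______[_]______…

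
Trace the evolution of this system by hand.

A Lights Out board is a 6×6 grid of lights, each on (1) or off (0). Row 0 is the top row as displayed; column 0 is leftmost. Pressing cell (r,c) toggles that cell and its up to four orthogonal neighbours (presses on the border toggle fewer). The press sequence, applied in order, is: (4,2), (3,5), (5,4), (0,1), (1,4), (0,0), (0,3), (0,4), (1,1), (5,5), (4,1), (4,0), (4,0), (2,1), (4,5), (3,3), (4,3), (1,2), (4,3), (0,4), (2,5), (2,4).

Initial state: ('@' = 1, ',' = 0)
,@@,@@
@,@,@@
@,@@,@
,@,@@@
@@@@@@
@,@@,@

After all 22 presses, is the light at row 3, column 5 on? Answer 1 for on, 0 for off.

gen 0: ,@@,@@
@,@,@@
@,@@,@
,@,@@@
@@@@@@
@,@@,@
gen 1: ,@@,@@
@,@,@@
@,@@,@
,@@@@@
@,,,@@
@,,@,@
gen 2: ,@@,@@
@,@,@@
@,@@,,
,@@@,,
@,,,@,
@,,@,@
gen 3: ,@@,@@
@,@,@@
@,@@,,
,@@@,,
@,,,,,
@,,,@,
gen 4: @,,,@@
@@@,@@
@,@@,,
,@@@,,
@,,,,,
@,,,@,
gen 5: @,,,,@
@@@@,,
@,@@@,
,@@@,,
@,,,,,
@,,,@,
gen 6: ,@,,,@
,@@@,,
@,@@@,
,@@@,,
@,,,,,
@,,,@,
gen 7: ,@@@@@
,@@,,,
@,@@@,
,@@@,,
@,,,,,
@,,,@,
gen 8: ,@@,,,
,@@,@,
@,@@@,
,@@@,,
@,,,,,
@,,,@,
gen 9: ,,@,,,
@,,,@,
@@@@@,
,@@@,,
@,,,,,
@,,,@,
gen 10: ,,@,,,
@,,,@,
@@@@@,
,@@@,,
@,,,,@
@,,,,@
gen 11: ,,@,,,
@,,,@,
@@@@@,
,,@@,,
,@@,,@
@@,,,@
gen 12: ,,@,,,
@,,,@,
@@@@@,
@,@@,,
@,@,,@
,@,,,@
gen 13: ,,@,,,
@,,,@,
@@@@@,
,,@@,,
,@@,,@
@@,,,@
gen 14: ,,@,,,
@@,,@,
,,,@@,
,@@@,,
,@@,,@
@@,,,@
gen 15: ,,@,,,
@@,,@,
,,,@@,
,@@@,@
,@@,@,
@@,,,,
gen 16: ,,@,,,
@@,,@,
,,,,@,
,@,,@@
,@@@@,
@@,,,,
gen 17: ,,@,,,
@@,,@,
,,,,@,
,@,@@@
,@,,,,
@@,@,,
gen 18: ,,,,,,
@,@@@,
,,@,@,
,@,@@@
,@,,,,
@@,@,,
gen 19: ,,,,,,
@,@@@,
,,@,@,
,@,,@@
,@@@@,
@@,,,,
gen 20: ,,,@@@
@,@@,,
,,@,@,
,@,,@@
,@@@@,
@@,,,,
gen 21: ,,,@@@
@,@@,@
,,@,,@
,@,,@,
,@@@@,
@@,,,,
gen 22: ,,,@@@
@,@@@@
,,@@@,
,@,,,,
,@@@@,
@@,,,,

0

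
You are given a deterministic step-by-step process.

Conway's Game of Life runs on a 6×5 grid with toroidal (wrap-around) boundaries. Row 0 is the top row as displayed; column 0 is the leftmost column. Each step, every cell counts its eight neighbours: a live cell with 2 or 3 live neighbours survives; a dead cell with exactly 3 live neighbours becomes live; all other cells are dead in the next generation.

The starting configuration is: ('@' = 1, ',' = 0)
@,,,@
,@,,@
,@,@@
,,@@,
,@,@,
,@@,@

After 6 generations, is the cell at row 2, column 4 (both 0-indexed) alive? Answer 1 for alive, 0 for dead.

1

0) @,,,@
,@,,@
,@,@@
,,@@,
,@,@,
,@@,@
1) ,,@,@
,@@,,
,@,,@
@@,,,
@@,,@
,@@,@
2) ,,,,,
,@@,,
,,,,,
,,@,,
,,,@@
,,@,@
3) ,@@@,
,,,,,
,@@,,
,,,@,
,,@,@
,,,,@
4) ,,@@,
,,,@,
,,@,,
,@,@,
,,,,@
@@,,@
5) @@@@,
,,,@,
,,@@,
,,@@,
,@@@@
@@@,@
6) ,,,,,
,,,,,
,,,,@
,,,,,
,,,,,
,,,,,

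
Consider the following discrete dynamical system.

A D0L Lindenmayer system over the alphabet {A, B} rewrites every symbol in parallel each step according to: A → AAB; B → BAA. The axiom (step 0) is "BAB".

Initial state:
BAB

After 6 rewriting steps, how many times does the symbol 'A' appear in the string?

1458

gen 0: BAB
gen 1: BAAAABBAA
gen 2: BAAAABAABAABAABBAABAAAABAAB
gen 3: BAAAABAABAABAABBAAAABAABBAAAABAABBAAAABAABBAABAAAABAABBAAAABAABAABAABBAAAABAABBAA
gen 4: BAAAABAABAABAABBAAAABAABBAAAABAABBAAAABAABBAABAAAABAABAABA…BBAAAABAABBAAAABAABBAABAAAABAABAABAABBAAAABAABBAABAAAABAAB  (len 243)
gen 5: BAAAABAABAABAABBAAAABAABBAAAABAABBAAAABAABBAABAAAABAABAABA…BAABAABAABBAAAABAABBAABAAAABAABBAAAABAABAABAABBAAAABAABBAA  (len 729)
gen 6: BAAAABAABAABAABBAAAABAABBAAAABAABBAAAABAABBAABAAAABAABAABA…BBAAAABAABBAAAABAABBAABAAAABAABAABAABBAAAABAABBAABAAAABAAB  (len 2187)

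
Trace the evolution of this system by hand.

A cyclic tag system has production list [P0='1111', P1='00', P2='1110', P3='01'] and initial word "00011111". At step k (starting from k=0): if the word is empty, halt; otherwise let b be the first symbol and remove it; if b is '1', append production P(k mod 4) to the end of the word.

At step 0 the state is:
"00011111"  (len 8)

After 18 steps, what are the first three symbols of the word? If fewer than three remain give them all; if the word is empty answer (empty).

100

t=0: "00011111"  (len 8)
t=1: "0011111"  (len 7)
t=2: "011111"  (len 6)
t=3: "11111"  (len 5)
t=4: "111101"  (len 6)
t=5: "111011111"  (len 9)
t=6: "1101111100"  (len 10)
t=7: "1011111001110"  (len 13)
t=8: "01111100111001"  (len 14)
t=9: "1111100111001"  (len 13)
t=10: "11110011100100"  (len 14)
t=11: "11100111001001110"  (len 17)
t=12: "110011100100111001"  (len 18)
t=13: "100111001001110011111"  (len 21)
t=14: "0011100100111001111100"  (len 22)
t=15: "011100100111001111100"  (len 21)
t=16: "11100100111001111100"  (len 20)
t=17: "11001001110011111001111"  (len 23)
t=18: "100100111001111100111100"  (len 24)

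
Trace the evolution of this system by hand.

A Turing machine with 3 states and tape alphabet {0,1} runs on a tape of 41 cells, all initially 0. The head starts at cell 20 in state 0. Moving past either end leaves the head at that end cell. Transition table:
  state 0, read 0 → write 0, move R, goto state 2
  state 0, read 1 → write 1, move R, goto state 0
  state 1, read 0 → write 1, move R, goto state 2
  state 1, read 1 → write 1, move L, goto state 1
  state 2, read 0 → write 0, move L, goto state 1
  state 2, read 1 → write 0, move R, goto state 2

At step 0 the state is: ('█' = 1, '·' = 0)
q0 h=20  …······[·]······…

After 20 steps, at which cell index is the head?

k=0  q0 h=20  …······[·]······…
k=1  q2 h=21  …······[·]······…
k=2  q1 h=20  …······[·]······…
k=3  q2 h=21  …·····█[·]······…
k=4  q1 h=20  …······[█]······…
k=5  q1 h=19  …······[·]█·····…
k=6  q2 h=20  …·····█[█]······…
k=7  q2 h=21  …····█·[·]······…
k=8  q1 h=20  …·····█[·]······…
k=9  q2 h=21  …····██[·]······…
k=10  q1 h=20  …·····█[█]······…
k=11  q1 h=19  …······[█]█·····…
k=12  q1 h=18  …······[·]██····…
k=13  q2 h=19  …·····█[█]█·····…
k=14  q2 h=20  …····█·[█]······…
k=15  q2 h=21  …···█··[·]······…
k=16  q1 h=20  …····█·[·]······…
k=17  q2 h=21  …···█·█[·]······…
k=18  q1 h=20  …····█·[█]······…
k=19  q1 h=19  …·····█[·]█·····…
k=20  q2 h=20  …····██[█]······…

20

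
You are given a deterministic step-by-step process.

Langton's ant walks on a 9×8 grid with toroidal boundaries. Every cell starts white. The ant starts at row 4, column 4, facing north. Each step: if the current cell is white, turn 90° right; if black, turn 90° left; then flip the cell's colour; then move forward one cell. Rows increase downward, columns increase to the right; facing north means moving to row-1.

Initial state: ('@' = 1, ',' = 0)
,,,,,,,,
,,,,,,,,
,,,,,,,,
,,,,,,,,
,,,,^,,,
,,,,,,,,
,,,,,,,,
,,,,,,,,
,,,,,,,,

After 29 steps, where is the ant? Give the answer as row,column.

0) ,,,,,,,,
,,,,,,,,
,,,,,,,,
,,,,,,,,
,,,,^,,,
,,,,,,,,
,,,,,,,,
,,,,,,,,
,,,,,,,,
1) ,,,,,,,,
,,,,,,,,
,,,,,,,,
,,,,,,,,
,,,,@>,,
,,,,,,,,
,,,,,,,,
,,,,,,,,
,,,,,,,,
2) ,,,,,,,,
,,,,,,,,
,,,,,,,,
,,,,,,,,
,,,,@@,,
,,,,,v,,
,,,,,,,,
,,,,,,,,
,,,,,,,,
3) ,,,,,,,,
,,,,,,,,
,,,,,,,,
,,,,,,,,
,,,,@@,,
,,,,<@,,
,,,,,,,,
,,,,,,,,
,,,,,,,,
4) ,,,,,,,,
,,,,,,,,
,,,,,,,,
,,,,,,,,
,,,,^@,,
,,,,@@,,
,,,,,,,,
,,,,,,,,
,,,,,,,,
5) ,,,,,,,,
,,,,,,,,
,,,,,,,,
,,,,,,,,
,,,<,@,,
,,,,@@,,
,,,,,,,,
,,,,,,,,
,,,,,,,,
6) ,,,,,,,,
,,,,,,,,
,,,,,,,,
,,,^,,,,
,,,@,@,,
,,,,@@,,
,,,,,,,,
,,,,,,,,
,,,,,,,,
7) ,,,,,,,,
,,,,,,,,
,,,,,,,,
,,,@>,,,
,,,@,@,,
,,,,@@,,
,,,,,,,,
,,,,,,,,
,,,,,,,,
8) ,,,,,,,,
,,,,,,,,
,,,,,,,,
,,,@@,,,
,,,@v@,,
,,,,@@,,
,,,,,,,,
,,,,,,,,
,,,,,,,,
9) ,,,,,,,,
,,,,,,,,
,,,,,,,,
,,,@@,,,
,,,<@@,,
,,,,@@,,
,,,,,,,,
,,,,,,,,
,,,,,,,,
10) ,,,,,,,,
,,,,,,,,
,,,,,,,,
,,,@@,,,
,,,,@@,,
,,,v@@,,
,,,,,,,,
,,,,,,,,
,,,,,,,,
11) ,,,,,,,,
,,,,,,,,
,,,,,,,,
,,,@@,,,
,,,,@@,,
,,<@@@,,
,,,,,,,,
,,,,,,,,
,,,,,,,,
12) ,,,,,,,,
,,,,,,,,
,,,,,,,,
,,,@@,,,
,,^,@@,,
,,@@@@,,
,,,,,,,,
,,,,,,,,
,,,,,,,,
13) ,,,,,,,,
,,,,,,,,
,,,,,,,,
,,,@@,,,
,,@>@@,,
,,@@@@,,
,,,,,,,,
,,,,,,,,
,,,,,,,,
14) ,,,,,,,,
,,,,,,,,
,,,,,,,,
,,,@@,,,
,,@@@@,,
,,@v@@,,
,,,,,,,,
,,,,,,,,
,,,,,,,,
15) ,,,,,,,,
,,,,,,,,
,,,,,,,,
,,,@@,,,
,,@@@@,,
,,@,>@,,
,,,,,,,,
,,,,,,,,
,,,,,,,,
16) ,,,,,,,,
,,,,,,,,
,,,,,,,,
,,,@@,,,
,,@@^@,,
,,@,,@,,
,,,,,,,,
,,,,,,,,
,,,,,,,,
17) ,,,,,,,,
,,,,,,,,
,,,,,,,,
,,,@@,,,
,,@<,@,,
,,@,,@,,
,,,,,,,,
,,,,,,,,
,,,,,,,,
18) ,,,,,,,,
,,,,,,,,
,,,,,,,,
,,,@@,,,
,,@,,@,,
,,@v,@,,
,,,,,,,,
,,,,,,,,
,,,,,,,,
19) ,,,,,,,,
,,,,,,,,
,,,,,,,,
,,,@@,,,
,,@,,@,,
,,<@,@,,
,,,,,,,,
,,,,,,,,
,,,,,,,,
20) ,,,,,,,,
,,,,,,,,
,,,,,,,,
,,,@@,,,
,,@,,@,,
,,,@,@,,
,,v,,,,,
,,,,,,,,
,,,,,,,,
21) ,,,,,,,,
,,,,,,,,
,,,,,,,,
,,,@@,,,
,,@,,@,,
,,,@,@,,
,<@,,,,,
,,,,,,,,
,,,,,,,,
22) ,,,,,,,,
,,,,,,,,
,,,,,,,,
,,,@@,,,
,,@,,@,,
,^,@,@,,
,@@,,,,,
,,,,,,,,
,,,,,,,,
23) ,,,,,,,,
,,,,,,,,
,,,,,,,,
,,,@@,,,
,,@,,@,,
,@>@,@,,
,@@,,,,,
,,,,,,,,
,,,,,,,,
24) ,,,,,,,,
,,,,,,,,
,,,,,,,,
,,,@@,,,
,,@,,@,,
,@@@,@,,
,@v,,,,,
,,,,,,,,
,,,,,,,,
25) ,,,,,,,,
,,,,,,,,
,,,,,,,,
,,,@@,,,
,,@,,@,,
,@@@,@,,
,@,>,,,,
,,,,,,,,
,,,,,,,,
26) ,,,,,,,,
,,,,,,,,
,,,,,,,,
,,,@@,,,
,,@,,@,,
,@@@,@,,
,@,@,,,,
,,,v,,,,
,,,,,,,,
27) ,,,,,,,,
,,,,,,,,
,,,,,,,,
,,,@@,,,
,,@,,@,,
,@@@,@,,
,@,@,,,,
,,<@,,,,
,,,,,,,,
28) ,,,,,,,,
,,,,,,,,
,,,,,,,,
,,,@@,,,
,,@,,@,,
,@@@,@,,
,@^@,,,,
,,@@,,,,
,,,,,,,,
29) ,,,,,,,,
,,,,,,,,
,,,,,,,,
,,,@@,,,
,,@,,@,,
,@@@,@,,
,@@>,,,,
,,@@,,,,
,,,,,,,,

6,3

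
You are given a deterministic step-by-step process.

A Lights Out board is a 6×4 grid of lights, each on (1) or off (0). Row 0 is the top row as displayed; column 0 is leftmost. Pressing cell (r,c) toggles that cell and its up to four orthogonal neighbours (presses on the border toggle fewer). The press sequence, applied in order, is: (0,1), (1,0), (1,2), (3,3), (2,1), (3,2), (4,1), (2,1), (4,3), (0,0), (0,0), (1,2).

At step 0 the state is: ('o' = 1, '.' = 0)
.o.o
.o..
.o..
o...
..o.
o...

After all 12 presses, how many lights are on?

t=0: .o.o
.o..
.o..
o...
..o.
o...
t=1: o.oo
....
.o..
o...
..o.
o...
t=2: ..oo
oo..
oo..
o...
..o.
o...
t=3: ...o
o.oo
ooo.
o...
..o.
o...
t=4: ...o
o.oo
oooo
o.oo
..oo
o...
t=5: ...o
oooo
...o
oooo
..oo
o...
t=6: ...o
oooo
..oo
o...
...o
o...
t=7: ...o
oooo
..oo
oo..
oooo
oo..
t=8: ...o
o.oo
oo.o
o...
oooo
oo..
t=9: ...o
o.oo
oo.o
o..o
oo..
oo.o
t=10: oo.o
..oo
oo.o
o..o
oo..
oo.o
t=11: ...o
o.oo
oo.o
o..o
oo..
oo.o
t=12: ..oo
oo..
oooo
o..o
oo..
oo.o

15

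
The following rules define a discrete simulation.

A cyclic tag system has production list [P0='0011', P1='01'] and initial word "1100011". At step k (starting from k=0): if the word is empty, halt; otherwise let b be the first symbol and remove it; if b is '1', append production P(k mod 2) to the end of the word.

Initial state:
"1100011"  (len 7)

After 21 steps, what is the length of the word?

22

0) "1100011"  (len 7)
1) "1000110011"  (len 10)
2) "00011001101"  (len 11)
3) "0011001101"  (len 10)
4) "011001101"  (len 9)
5) "11001101"  (len 8)
6) "100110101"  (len 9)
7) "001101010011"  (len 12)
8) "01101010011"  (len 11)
9) "1101010011"  (len 10)
10) "10101001101"  (len 11)
11) "01010011010011"  (len 14)
12) "1010011010011"  (len 13)
13) "0100110100110011"  (len 16)
14) "100110100110011"  (len 15)
15) "001101001100110011"  (len 18)
16) "01101001100110011"  (len 17)
17) "1101001100110011"  (len 16)
18) "10100110011001101"  (len 17)
19) "01001100110011010011"  (len 20)
20) "1001100110011010011"  (len 19)
21) "0011001100110100110011"  (len 22)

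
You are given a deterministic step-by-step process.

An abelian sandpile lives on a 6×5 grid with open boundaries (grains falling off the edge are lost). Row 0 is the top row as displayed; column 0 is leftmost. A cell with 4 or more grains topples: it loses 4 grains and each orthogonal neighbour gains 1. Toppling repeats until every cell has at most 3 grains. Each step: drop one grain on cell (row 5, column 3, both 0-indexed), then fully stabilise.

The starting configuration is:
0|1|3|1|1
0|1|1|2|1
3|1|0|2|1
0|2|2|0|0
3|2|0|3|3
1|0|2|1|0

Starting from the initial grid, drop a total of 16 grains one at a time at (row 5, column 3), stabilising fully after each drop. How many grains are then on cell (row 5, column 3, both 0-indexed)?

t=0: 0|1|3|1|1
0|1|1|2|1
3|1|0|2|1
0|2|2|0|0
3|2|0|3|3
1|0|2|1|0
t=1: 0|1|3|1|1
0|1|1|2|1
3|1|0|2|1
0|2|2|0|0
3|2|0|3|3
1|0|2|2|0
t=2: 0|1|3|1|1
0|1|1|2|1
3|1|0|2|1
0|2|2|0|0
3|2|0|3|3
1|0|2|3|0
t=3: 0|1|3|1|1
0|1|1|2|1
3|1|0|2|1
0|2|2|1|1
3|2|1|1|0
1|0|3|1|2
t=4: 0|1|3|1|1
0|1|1|2|1
3|1|0|2|1
0|2|2|1|1
3|2|1|1|0
1|0|3|2|2
t=5: 0|1|3|1|1
0|1|1|2|1
3|1|0|2|1
0|2|2|1|1
3|2|1|1|0
1|0|3|3|2
t=6: 0|1|3|1|1
0|1|1|2|1
3|1|0|2|1
0|2|2|1|1
3|2|2|2|0
1|1|0|1|3
t=7: 0|1|3|1|1
0|1|1|2|1
3|1|0|2|1
0|2|2|1|1
3|2|2|2|0
1|1|0|2|3
t=8: 0|1|3|1|1
0|1|1|2|1
3|1|0|2|1
0|2|2|1|1
3|2|2|2|0
1|1|0|3|3
t=9: 0|1|3|1|1
0|1|1|2|1
3|1|0|2|1
0|2|2|1|1
3|2|2|3|1
1|1|1|1|0
t=10: 0|1|3|1|1
0|1|1|2|1
3|1|0|2|1
0|2|2|1|1
3|2|2|3|1
1|1|1|2|0
t=11: 0|1|3|1|1
0|1|1|2|1
3|1|0|2|1
0|2|2|1|1
3|2|2|3|1
1|1|1|3|0
t=12: 0|1|3|1|1
0|1|1|2|1
3|1|0|2|1
0|2|2|2|1
3|2|3|0|2
1|1|2|1|1
t=13: 0|1|3|1|1
0|1|1|2|1
3|1|0|2|1
0|2|2|2|1
3|2|3|0|2
1|1|2|2|1
t=14: 0|1|3|1|1
0|1|1|2|1
3|1|0|2|1
0|2|2|2|1
3|2|3|0|2
1|1|2|3|1
t=15: 0|1|3|1|1
0|1|1|2|1
3|1|0|2|1
0|2|2|2|1
3|2|3|1|2
1|1|3|0|2
t=16: 0|1|3|1|1
0|1|1|2|1
3|1|0|2|1
0|2|2|2|1
3|2|3|1|2
1|1|3|1|2

1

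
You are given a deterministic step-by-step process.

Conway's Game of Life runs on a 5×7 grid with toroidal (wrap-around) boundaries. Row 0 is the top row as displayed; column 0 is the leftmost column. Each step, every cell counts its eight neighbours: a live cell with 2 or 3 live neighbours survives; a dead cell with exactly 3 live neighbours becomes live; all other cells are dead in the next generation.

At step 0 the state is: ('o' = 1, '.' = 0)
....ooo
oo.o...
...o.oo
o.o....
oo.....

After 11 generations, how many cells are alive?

6

0) ....ooo
oo.o...
...o.oo
o.o....
oo.....
1) ..o.ooo
o.oo...
...oo.o
o.o....
oo...o.
2) ..o.oo.
ooo....
o...o.o
o.oooo.
o.oooo.
3) o....o.
o.o.o..
....o..
o.o....
.......
4) .o....o
.o.oooo
.......
.......
.o....o
5) .o..o.o
..o.ooo
....oo.
.......
.......
6) o..oo.o
o.....o
...oo.o
.......
.......
7) o....oo
.......
o....oo
.......
.......
8) ......o
.......
......o
......o
......o
9) .......
.......
.......
o....oo
o....oo
10) ......o
.......
......o
o....o.
o....o.
11) ......o
.......
......o
o....o.
o....o.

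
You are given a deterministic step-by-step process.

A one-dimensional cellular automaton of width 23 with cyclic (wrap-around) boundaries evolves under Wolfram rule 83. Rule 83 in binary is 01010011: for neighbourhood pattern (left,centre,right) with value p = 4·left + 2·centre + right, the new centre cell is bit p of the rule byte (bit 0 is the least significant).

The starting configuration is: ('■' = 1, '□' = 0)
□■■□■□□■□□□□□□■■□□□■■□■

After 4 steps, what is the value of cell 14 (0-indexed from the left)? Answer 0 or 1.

0

[0] □■■□■□□■□□□□□□■■□□□■■□■
[1] □□■□□■■□■■■■■■□■■■■□■□□
[2] ■■□■■□■□□□□□□■□□□□■□□■■
[3] □■□□■□□■■■■■■□■■■■□■■□□
[4] ■□■■□■■□□□□□■□□□□■□□■■■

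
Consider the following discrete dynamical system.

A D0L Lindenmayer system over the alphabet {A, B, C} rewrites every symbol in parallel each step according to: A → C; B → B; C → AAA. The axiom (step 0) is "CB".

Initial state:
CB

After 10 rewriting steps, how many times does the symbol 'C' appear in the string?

243

step 0: CB
step 1: AAAB
step 2: CCCB
step 3: AAAAAAAAAB
step 4: CCCCCCCCCB
step 5: AAAAAAAAAAAAAAAAAAAAAAAAAAAB
step 6: CCCCCCCCCCCCCCCCCCCCCCCCCCCB
step 7: AAAAAAAAAAAAAAAAAAAAAAAAAAAAAAAAAAAAAAAAAAAAAAAAAAAAAAAAAAAAAAAAAAAAAAAAAAAAAAAAAB
step 8: CCCCCCCCCCCCCCCCCCCCCCCCCCCCCCCCCCCCCCCCCCCCCCCCCCCCCCCCCCCCCCCCCCCCCCCCCCCCCCCCCB
step 9: AAAAAAAAAAAAAAAAAAAAAAAAAAAAAAAAAAAAAAAAAAAAAAAAAAAAAAAAAA…AAAAAAAAAAAAAAAAAAAAAAAAAAAAAAAAAAAAAAAAAAAAAAAAAAAAAAAAAB  (len 244)
step 10: CCCCCCCCCCCCCCCCCCCCCCCCCCCCCCCCCCCCCCCCCCCCCCCCCCCCCCCCCC…CCCCCCCCCCCCCCCCCCCCCCCCCCCCCCCCCCCCCCCCCCCCCCCCCCCCCCCCCB  (len 244)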